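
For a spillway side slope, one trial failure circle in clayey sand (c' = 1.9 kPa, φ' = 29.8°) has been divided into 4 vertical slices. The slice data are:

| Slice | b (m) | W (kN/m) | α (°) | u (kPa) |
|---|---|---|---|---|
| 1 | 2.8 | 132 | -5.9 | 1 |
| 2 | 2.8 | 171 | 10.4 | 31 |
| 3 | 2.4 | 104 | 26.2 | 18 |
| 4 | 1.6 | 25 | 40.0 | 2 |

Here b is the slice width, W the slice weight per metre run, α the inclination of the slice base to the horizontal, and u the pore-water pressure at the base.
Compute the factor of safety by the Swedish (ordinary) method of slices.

FS = 2.19

Ordinary method of slices: FS = Σ[c'·Δl_i + (W_i cosα_i − u_i·Δl_i)·tanφ'] / Σ W_i sinα_i, with Δl_i = b_i / cosα_i.
Slice 1: Δl = 2.8/cos(-5.9°) = 2.815 m; N'_1 = 132·cos(-5.9°) − 1·2.815 = 128.5; c'Δl = 5.35; W sinα = -13.6
Slice 2: Δl = 2.8/cos10.4° = 2.847 m; N'_2 = 171·cos10.4° − 31·2.847 = 79.9; c'Δl = 5.41; W sinα = 30.9
Slice 3: Δl = 2.4/cos26.2° = 2.675 m; N'_3 = 104·cos26.2° − 18·2.675 = 45.2; c'Δl = 5.08; W sinα = 45.9
Slice 4: Δl = 1.6/cos40.0° = 2.089 m; N'_4 = 25·cos40.0° − 2·2.089 = 15.0; c'Δl = 3.97; W sinα = 16.1
Σc'Δl = 19.8 kN/m; ΣN' = 268.6 kN/m; ΣW sinα = 79.3 kN/m
Resisting = 19.8 + 268.6·tan29.8° = 19.8 + 153.8 = 173.6 kN/m
FS = 173.6 / 79.3 = 2.190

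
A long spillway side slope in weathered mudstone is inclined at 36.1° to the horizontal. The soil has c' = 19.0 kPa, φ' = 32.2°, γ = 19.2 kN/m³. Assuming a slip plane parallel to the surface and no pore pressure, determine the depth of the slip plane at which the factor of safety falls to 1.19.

Setting FS = 1.19 in FS = [c' + γz cos²β tanφ'] / [γz sinβ cosβ] and solving for z:
z = c' / [γ cosβ (FS·sinβ − cosβ·tanφ')]
  = 19.0 / [19.2·cos36.1°·(1.19·sin36.1° − cos36.1°·tan32.2°)]
  = 19.0 / [19.2·0.8080·(1.19·0.5892 − 0.8080·0.6297)]
  = 19.0 / 2.9836 = 6.368 m

z = 6.37 m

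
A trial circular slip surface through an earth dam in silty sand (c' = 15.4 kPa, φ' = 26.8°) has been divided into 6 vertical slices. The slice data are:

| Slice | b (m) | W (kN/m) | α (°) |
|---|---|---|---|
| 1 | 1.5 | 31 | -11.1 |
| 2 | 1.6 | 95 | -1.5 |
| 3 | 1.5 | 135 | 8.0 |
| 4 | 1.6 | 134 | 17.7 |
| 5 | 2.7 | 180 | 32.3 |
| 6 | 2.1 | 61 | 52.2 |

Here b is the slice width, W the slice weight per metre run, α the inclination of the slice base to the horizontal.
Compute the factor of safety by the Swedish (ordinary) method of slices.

Ordinary method of slices: FS = Σ[c'·Δl_i + (W_i cosα_i)·tanφ'] / Σ W_i sinα_i, with Δl_i = b_i / cosα_i.
Slice 1: Δl = 1.5/cos(-11.1°) = 1.529 m; N'_1 = 31·cos(-11.1°) = 30.4; c'Δl = 23.54; W sinα = -6.0
Slice 2: Δl = 1.6/cos(-1.5°) = 1.601 m; N'_2 = 95·cos(-1.5°) = 95.0; c'Δl = 24.65; W sinα = -2.5
Slice 3: Δl = 1.5/cos8.0° = 1.515 m; N'_3 = 135·cos8.0° = 133.7; c'Δl = 23.33; W sinα = 18.8
Slice 4: Δl = 1.6/cos17.7° = 1.680 m; N'_4 = 134·cos17.7° = 127.7; c'Δl = 25.86; W sinα = 40.7
Slice 5: Δl = 2.7/cos32.3° = 3.194 m; N'_5 = 180·cos32.3° = 152.1; c'Δl = 49.19; W sinα = 96.2
Slice 6: Δl = 2.1/cos52.2° = 3.426 m; N'_6 = 61·cos52.2° = 37.4; c'Δl = 52.76; W sinα = 48.2
Σc'Δl = 199.3 kN/m; ΣN' = 576.3 kN/m; ΣW sinα = 195.5 kN/m
Resisting = 199.3 + 576.3·tan26.8° = 199.3 + 291.1 = 490.4 kN/m
FS = 490.4 / 195.5 = 2.509

FS = 2.51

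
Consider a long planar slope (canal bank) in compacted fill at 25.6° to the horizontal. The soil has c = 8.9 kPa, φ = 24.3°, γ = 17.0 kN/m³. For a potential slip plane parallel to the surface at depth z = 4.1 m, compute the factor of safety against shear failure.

For an infinite slope with a slip plane parallel to the surface (no pore pressure): FS = [c + γz cos²β tanφ] / [γz sinβ cosβ].
γz = 17.0·4.1 = 69.70 kN/m²
Numerator = 8.9 + 69.70·cos²25.6°·tan24.3° = 8.9 + 69.70·0.8133·0.4515 = 34.495 kPa
Denominator = 69.70·sin25.6°·cos25.6° = 69.70·0.4321·0.9018 = 27.160 kPa
FS = 34.495 / 27.160 = 1.270

FS = 1.27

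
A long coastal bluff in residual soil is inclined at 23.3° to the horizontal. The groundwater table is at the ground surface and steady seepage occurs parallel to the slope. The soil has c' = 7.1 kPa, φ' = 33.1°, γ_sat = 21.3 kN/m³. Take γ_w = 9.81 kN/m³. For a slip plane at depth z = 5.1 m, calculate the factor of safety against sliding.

With seepage parallel to the slope and the water table at the surface, the effective normal stress on the slip plane uses the buoyant unit weight γ' = γ_sat − γ_w while the driving shear stress uses γ_sat:
FS = [c' + γ' z cos²β tanφ'] / [γ_sat z sinβ cosβ]
γ' = 21.3 − 9.81 = 11.49 kN/m³
Numerator = 7.1 + 11.49·5.1·cos²23.3°·tan33.1° = 7.1 + 11.49·5.1·0.8435·0.6519 = 39.324 kPa
Denominator = 21.3·5.1·sin23.3°·cos23.3° = 21.3·5.1·0.3955·0.9184 = 39.464 kPa
FS = 39.324 / 39.464 = 0.996

FS = 1.00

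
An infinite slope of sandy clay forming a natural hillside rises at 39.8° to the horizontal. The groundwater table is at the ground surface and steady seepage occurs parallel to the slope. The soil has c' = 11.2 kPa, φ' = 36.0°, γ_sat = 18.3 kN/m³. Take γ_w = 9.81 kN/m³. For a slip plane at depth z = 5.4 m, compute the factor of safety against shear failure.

With seepage parallel to the slope and the water table at the surface, the effective normal stress on the slip plane uses the buoyant unit weight γ' = γ_sat − γ_w while the driving shear stress uses γ_sat:
FS = [c' + γ' z cos²β tanφ'] / [γ_sat z sinβ cosβ]
γ' = 18.3 − 9.81 = 8.49 kN/m³
Numerator = 11.2 + 8.49·5.4·cos²39.8°·tan36.0° = 11.2 + 8.49·5.4·0.5903·0.7265 = 30.861 kPa
Denominator = 18.3·5.4·sin39.8°·cos39.8° = 18.3·5.4·0.6401·0.7683 = 48.598 kPa
FS = 30.861 / 48.598 = 0.635

FS = 0.64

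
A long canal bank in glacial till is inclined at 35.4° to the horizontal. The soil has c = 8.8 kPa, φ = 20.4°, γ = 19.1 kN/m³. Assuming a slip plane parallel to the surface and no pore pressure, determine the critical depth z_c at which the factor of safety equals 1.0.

z_c = 2.05 m

Setting FS = 1.00 in FS = [c + γz cos²β tanφ] / [γz sinβ cosβ] and solving for z:
z = c / [γ cosβ (FS·sinβ − cosβ·tanφ)]
  = 8.8 / [19.1·cos35.4°·(1.00·sin35.4° − cos35.4°·tan20.4°)]
  = 8.8 / [19.1·0.8151·(1.00·0.5793 − 0.8151·0.3719)]
  = 8.8 / 4.2992 = 2.047 m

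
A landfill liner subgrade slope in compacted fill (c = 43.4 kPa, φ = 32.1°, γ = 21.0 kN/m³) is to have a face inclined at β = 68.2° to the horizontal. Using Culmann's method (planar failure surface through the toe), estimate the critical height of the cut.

H_c = 33.86 m

Culmann's analysis gives the critical failure plane at α_cr = (β + φ)/2 = (68.2 + 32.1)/2 = 50.2°, and the critical height
H_c = (4c/γ) · sinβ cosφ / [1 − cos(β − φ)]
    = (4·43.4/21.0) · sin68.2°·cos32.1° / [1 − cos(36.1°)]
    = 8.267 · 0.9285·0.8471 / [1 − 0.8080]
    = 8.267 · 0.7865 / 0.1920
    = 33.86 m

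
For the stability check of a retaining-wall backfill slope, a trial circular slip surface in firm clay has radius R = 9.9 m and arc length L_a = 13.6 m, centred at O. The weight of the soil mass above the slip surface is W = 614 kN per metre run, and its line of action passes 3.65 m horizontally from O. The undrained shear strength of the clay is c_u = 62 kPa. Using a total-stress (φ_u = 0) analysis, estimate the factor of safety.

Taking moments about the centre O, the resisting moment is provided by the undrained shear strength acting along the arc:
M_R = c_u·L_a·R = 62·13.60·9.9 = 8347.7 kN·m/m
M_D = W·d = 614·3.65 = 2241.1 kN·m/m
FS = M_R / M_D = 8347.7 / 2241.1 = 3.725

FS = 3.72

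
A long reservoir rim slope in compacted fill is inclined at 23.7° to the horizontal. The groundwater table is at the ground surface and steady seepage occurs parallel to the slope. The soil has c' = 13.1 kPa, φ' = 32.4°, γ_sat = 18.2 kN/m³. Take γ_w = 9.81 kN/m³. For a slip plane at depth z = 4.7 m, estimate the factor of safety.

FS = 1.08

With seepage parallel to the slope and the water table at the surface, the effective normal stress on the slip plane uses the buoyant unit weight γ' = γ_sat − γ_w while the driving shear stress uses γ_sat:
FS = [c' + γ' z cos²β tanφ'] / [γ_sat z sinβ cosβ]
γ' = 18.2 − 9.81 = 8.39 kN/m³
Numerator = 13.1 + 8.39·4.7·cos²23.7°·tan32.4° = 13.1 + 8.39·4.7·0.8384·0.6346 = 34.082 kPa
Denominator = 18.2·4.7·sin23.7°·cos23.7° = 18.2·4.7·0.4019·0.9157 = 31.483 kPa
FS = 34.082 / 31.483 = 1.083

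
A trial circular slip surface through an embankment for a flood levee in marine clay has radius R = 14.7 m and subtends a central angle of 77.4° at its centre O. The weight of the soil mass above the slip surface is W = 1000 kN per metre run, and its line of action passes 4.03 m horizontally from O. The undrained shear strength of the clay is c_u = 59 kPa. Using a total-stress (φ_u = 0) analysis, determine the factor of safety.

FS = 4.27

Taking moments about the centre O, the resisting moment is provided by the undrained shear strength acting along the arc:
Arc length L_a = R·θ = 14.7·(77.4°·π/180) = 14.7·1.3509 = 19.86 m
M_R = c_u·L_a·R = 59·19.86·14.7 = 17222.8 kN·m/m
M_D = W·d = 1000·4.03 = 4030.0 kN·m/m
FS = M_R / M_D = 17222.8 / 4030.0 = 4.274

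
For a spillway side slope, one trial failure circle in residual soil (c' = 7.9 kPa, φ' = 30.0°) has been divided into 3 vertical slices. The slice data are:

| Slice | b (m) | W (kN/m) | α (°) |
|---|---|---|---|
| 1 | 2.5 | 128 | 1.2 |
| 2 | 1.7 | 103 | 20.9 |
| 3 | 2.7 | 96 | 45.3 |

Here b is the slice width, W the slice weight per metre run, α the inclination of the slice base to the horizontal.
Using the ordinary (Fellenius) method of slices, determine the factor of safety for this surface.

FS = 2.16

Ordinary method of slices: FS = Σ[c'·Δl_i + (W_i cosα_i)·tanφ'] / Σ W_i sinα_i, with Δl_i = b_i / cosα_i.
Slice 1: Δl = 2.5/cos1.2° = 2.501 m; N'_1 = 128·cos1.2° = 128.0; c'Δl = 19.75; W sinα = 2.7
Slice 2: Δl = 1.7/cos20.9° = 1.820 m; N'_2 = 103·cos20.9° = 96.2; c'Δl = 14.38; W sinα = 36.7
Slice 3: Δl = 2.7/cos45.3° = 3.839 m; N'_3 = 96·cos45.3° = 67.5; c'Δl = 30.32; W sinα = 68.2
Σc'Δl = 64.5 kN/m; ΣN' = 291.7 kN/m; ΣW sinα = 107.7 kN/m
Resisting = 64.5 + 291.7·tan30.0° = 64.5 + 168.4 = 232.9 kN/m
FS = 232.9 / 107.7 = 2.163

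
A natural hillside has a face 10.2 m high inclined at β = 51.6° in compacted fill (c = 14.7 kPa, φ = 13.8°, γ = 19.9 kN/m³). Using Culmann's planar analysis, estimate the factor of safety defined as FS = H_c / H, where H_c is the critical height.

H_c = (4c/γ) · sinβ cosφ / [1 − cos(β − φ)]
    = (4·14.7/19.9) · sin51.6°·cos13.8° / [1 − cos37.8°]
    = 2.955 · 0.7611 / 0.2098 = 10.72 m
FS = H_c / H = 10.72 / 10.2 = 1.051

FS = 1.05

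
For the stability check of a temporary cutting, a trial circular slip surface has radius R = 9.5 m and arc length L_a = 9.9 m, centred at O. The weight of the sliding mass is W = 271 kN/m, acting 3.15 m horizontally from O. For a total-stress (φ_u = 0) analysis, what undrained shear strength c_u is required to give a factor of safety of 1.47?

FS = c_u·L_a·R / (W·d), so c_u = FS·W·d / (L_a·R).
c_u = 1.47·271·3.15 / (9.90·9.5) = 1254.9 / 94.05 = 13.34 kPa

c_u = 13.3 kPa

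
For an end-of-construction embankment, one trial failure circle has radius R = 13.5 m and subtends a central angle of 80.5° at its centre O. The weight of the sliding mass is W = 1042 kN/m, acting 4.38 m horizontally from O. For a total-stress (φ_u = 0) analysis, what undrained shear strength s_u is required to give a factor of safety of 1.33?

FS = s_u·L_a·R / (W·d), so s_u = FS·W·d / (L_a·R).
Arc length L_a = R·θ = 13.5·(80.5°·π/180) = 13.5·1.4050 = 18.97 m
s_u = 1.33·1042·4.38 / (18.97·13.5) = 6070.1 / 256.06 = 23.71 kPa

s_u = 23.7 kPa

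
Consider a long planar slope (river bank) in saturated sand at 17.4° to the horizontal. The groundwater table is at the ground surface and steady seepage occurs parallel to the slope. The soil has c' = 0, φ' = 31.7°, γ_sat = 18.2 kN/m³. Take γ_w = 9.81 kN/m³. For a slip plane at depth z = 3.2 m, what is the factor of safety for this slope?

With seepage parallel to the slope and the water table at the surface, the effective normal stress on the slip plane uses the buoyant unit weight γ' = γ_sat − γ_w while the driving shear stress uses γ_sat:
FS = [c' + γ' z cos²β tanφ'] / [γ_sat z sinβ cosβ]
(For c' = 0 this reduces to FS = (γ'/γ_sat)·tanφ'/tanβ.)
γ' = 18.2 − 9.81 = 8.39 kN/m³
Numerator = 0.0 + 8.39·3.2·cos²17.4°·tan31.7° = 0.0 + 8.39·3.2·0.9106·0.6176 = 15.099 kPa
Denominator = 18.2·3.2·sin17.4°·cos17.4° = 18.2·3.2·0.2990·0.9542 = 16.619 kPa
FS = 15.099 / 16.619 = 0.909

FS = 0.91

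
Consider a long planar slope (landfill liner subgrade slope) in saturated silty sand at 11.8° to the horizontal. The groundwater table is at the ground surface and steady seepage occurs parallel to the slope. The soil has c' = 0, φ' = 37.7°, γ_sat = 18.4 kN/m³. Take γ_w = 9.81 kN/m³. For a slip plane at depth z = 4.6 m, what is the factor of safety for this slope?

FS = 1.73

With seepage parallel to the slope and the water table at the surface, the effective normal stress on the slip plane uses the buoyant unit weight γ' = γ_sat − γ_w while the driving shear stress uses γ_sat:
FS = [c' + γ' z cos²β tanφ'] / [γ_sat z sinβ cosβ]
(For c' = 0 this reduces to FS = (γ'/γ_sat)·tanφ'/tanβ.)
γ' = 18.4 − 9.81 = 8.59 kN/m³
Numerator = 0.0 + 8.59·4.6·cos²11.8°·tan37.7° = 0.0 + 8.59·4.6·0.9582·0.7729 = 29.263 kPa
Denominator = 18.4·4.6·sin11.8°·cos11.8° = 18.4·4.6·0.2045·0.9789 = 16.943 kPa
FS = 29.263 / 16.943 = 1.727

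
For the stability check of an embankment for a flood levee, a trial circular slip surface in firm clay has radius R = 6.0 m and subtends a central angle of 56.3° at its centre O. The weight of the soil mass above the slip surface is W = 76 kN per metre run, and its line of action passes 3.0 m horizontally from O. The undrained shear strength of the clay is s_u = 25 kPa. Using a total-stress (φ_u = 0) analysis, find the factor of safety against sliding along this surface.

Taking moments about the centre O, the resisting moment is provided by the undrained shear strength acting along the arc:
Arc length L_a = R·θ = 6.0·(56.3°·π/180) = 6.0·0.9826 = 5.90 m
M_R = s_u·L_a·R = 25·5.90·6.0 = 884.4 kN·m/m
M_D = W·d = 76·3.0 = 228.0 kN·m/m
FS = M_R / M_D = 884.4 / 228.0 = 3.879

FS = 3.88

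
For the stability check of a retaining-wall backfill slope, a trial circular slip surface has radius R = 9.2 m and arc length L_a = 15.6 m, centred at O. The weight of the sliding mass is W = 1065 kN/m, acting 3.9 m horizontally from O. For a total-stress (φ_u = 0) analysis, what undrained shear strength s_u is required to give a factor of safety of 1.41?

s_u = 40.8 kPa

FS = s_u·L_a·R / (W·d), so s_u = FS·W·d / (L_a·R).
s_u = 1.41·1065·3.9 / (15.60·9.2) = 5856.4 / 143.52 = 40.81 kPa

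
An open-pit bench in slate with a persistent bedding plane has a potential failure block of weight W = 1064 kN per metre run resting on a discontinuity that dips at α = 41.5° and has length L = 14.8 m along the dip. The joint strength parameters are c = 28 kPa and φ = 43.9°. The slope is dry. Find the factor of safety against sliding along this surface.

Resolving the block weight along and normal to the plane and applying the Mohr–Coulomb strength on the joint:
N' = W cosα = 1064·cos41.5° = 796.9 kN/m
Driving force T = W sinα = 1064·sin41.5° = 705.0 kN/m
Resisting force R = c·L + N'·tanφ = 28·14.8 + 796.9·tan43.9° = 414.4 + 766.9 = 1181.3 kN/m
FS = R / T = 1181.3 / 705.0 = 1.675

FS = 1.68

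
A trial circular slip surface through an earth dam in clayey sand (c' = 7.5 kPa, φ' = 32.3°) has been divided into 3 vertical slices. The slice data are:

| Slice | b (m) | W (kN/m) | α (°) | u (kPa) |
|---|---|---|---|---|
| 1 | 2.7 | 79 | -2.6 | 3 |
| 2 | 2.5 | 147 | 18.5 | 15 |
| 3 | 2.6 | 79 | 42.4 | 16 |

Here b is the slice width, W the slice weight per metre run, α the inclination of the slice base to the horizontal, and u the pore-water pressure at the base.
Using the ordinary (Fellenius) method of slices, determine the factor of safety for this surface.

Ordinary method of slices: FS = Σ[c'·Δl_i + (W_i cosα_i − u_i·Δl_i)·tanφ'] / Σ W_i sinα_i, with Δl_i = b_i / cosα_i.
Slice 1: Δl = 2.7/cos(-2.6°) = 2.703 m; N'_1 = 79·cos(-2.6°) − 3·2.703 = 70.8; c'Δl = 20.27; W sinα = -3.6
Slice 2: Δl = 2.5/cos18.5° = 2.636 m; N'_2 = 147·cos18.5° − 15·2.636 = 99.9; c'Δl = 19.77; W sinα = 46.6
Slice 3: Δl = 2.6/cos42.4° = 3.521 m; N'_3 = 79·cos42.4° − 16·3.521 = 2.0; c'Δl = 26.41; W sinα = 53.3
Σc'Δl = 66.4 kN/m; ΣN' = 172.7 kN/m; ΣW sinα = 96.3 kN/m
Resisting = 66.4 + 172.7·tan32.3° = 66.4 + 109.2 = 175.6 kN/m
FS = 175.6 / 96.3 = 1.823

FS = 1.82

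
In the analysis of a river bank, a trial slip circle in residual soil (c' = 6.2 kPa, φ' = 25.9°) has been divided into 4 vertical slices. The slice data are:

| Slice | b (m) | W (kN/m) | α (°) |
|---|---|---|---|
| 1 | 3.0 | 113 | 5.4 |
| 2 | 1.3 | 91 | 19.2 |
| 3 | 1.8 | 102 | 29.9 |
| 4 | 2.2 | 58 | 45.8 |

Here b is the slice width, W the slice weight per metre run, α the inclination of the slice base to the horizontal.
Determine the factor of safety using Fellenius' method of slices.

Ordinary method of slices: FS = Σ[c'·Δl_i + (W_i cosα_i)·tanφ'] / Σ W_i sinα_i, with Δl_i = b_i / cosα_i.
Slice 1: Δl = 3.0/cos5.4° = 3.013 m; N'_1 = 113·cos5.4° = 112.5; c'Δl = 18.68; W sinα = 10.6
Slice 2: Δl = 1.3/cos19.2° = 1.377 m; N'_2 = 91·cos19.2° = 85.9; c'Δl = 8.53; W sinα = 29.9
Slice 3: Δl = 1.8/cos29.9° = 2.076 m; N'_3 = 102·cos29.9° = 88.4; c'Δl = 12.87; W sinα = 50.8
Slice 4: Δl = 2.2/cos45.8° = 3.156 m; N'_4 = 58·cos45.8° = 40.4; c'Δl = 19.56; W sinα = 41.6
Σc'Δl = 59.7 kN/m; ΣN' = 327.3 kN/m; ΣW sinα = 133.0 kN/m
Resisting = 59.7 + 327.3·tan25.9° = 59.7 + 158.9 = 218.6 kN/m
FS = 218.6 / 133.0 = 1.644

FS = 1.64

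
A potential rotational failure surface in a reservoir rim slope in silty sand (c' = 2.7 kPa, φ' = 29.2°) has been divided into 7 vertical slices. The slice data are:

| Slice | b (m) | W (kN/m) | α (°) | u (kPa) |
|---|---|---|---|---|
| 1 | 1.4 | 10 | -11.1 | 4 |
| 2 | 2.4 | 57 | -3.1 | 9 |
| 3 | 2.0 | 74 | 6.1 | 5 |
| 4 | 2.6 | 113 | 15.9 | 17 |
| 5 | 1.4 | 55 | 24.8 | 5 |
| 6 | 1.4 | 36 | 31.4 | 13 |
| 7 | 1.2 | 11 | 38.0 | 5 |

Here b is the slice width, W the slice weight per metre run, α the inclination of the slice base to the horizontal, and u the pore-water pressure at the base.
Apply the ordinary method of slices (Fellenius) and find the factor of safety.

FS = 1.91

Ordinary method of slices: FS = Σ[c'·Δl_i + (W_i cosα_i − u_i·Δl_i)·tanφ'] / Σ W_i sinα_i, with Δl_i = b_i / cosα_i.
Slice 1: Δl = 1.4/cos(-11.1°) = 1.427 m; N'_1 = 10·cos(-11.1°) − 4·1.427 = 4.1; c'Δl = 3.85; W sinα = -1.9
Slice 2: Δl = 2.4/cos(-3.1°) = 2.404 m; N'_2 = 57·cos(-3.1°) − 9·2.404 = 35.3; c'Δl = 6.49; W sinα = -3.1
Slice 3: Δl = 2.0/cos6.1° = 2.011 m; N'_3 = 74·cos6.1° − 5·2.011 = 63.5; c'Δl = 5.43; W sinα = 7.9
Slice 4: Δl = 2.6/cos15.9° = 2.703 m; N'_4 = 113·cos15.9° − 17·2.703 = 62.7; c'Δl = 7.30; W sinα = 31.0
Slice 5: Δl = 1.4/cos24.8° = 1.542 m; N'_5 = 55·cos24.8° − 5·1.542 = 42.2; c'Δl = 4.16; W sinα = 23.1
Slice 6: Δl = 1.4/cos31.4° = 1.640 m; N'_6 = 36·cos31.4° − 13·1.640 = 9.4; c'Δl = 4.43; W sinα = 18.8
Slice 7: Δl = 1.2/cos38.0° = 1.523 m; N'_7 = 11·cos38.0° − 5·1.523 = 1.1; c'Δl = 4.11; W sinα = 6.8
Σc'Δl = 35.8 kN/m; ΣN' = 218.3 kN/m; ΣW sinα = 82.4 kN/m
Resisting = 35.8 + 218.3·tan29.2° = 35.8 + 122.0 = 157.8 kN/m
FS = 157.8 / 82.4 = 1.915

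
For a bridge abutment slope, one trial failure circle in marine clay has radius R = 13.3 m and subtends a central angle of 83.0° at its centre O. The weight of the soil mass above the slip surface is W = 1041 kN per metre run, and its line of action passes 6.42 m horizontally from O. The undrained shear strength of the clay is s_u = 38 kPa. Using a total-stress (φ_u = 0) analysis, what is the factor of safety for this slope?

Taking moments about the centre O, the resisting moment is provided by the undrained shear strength acting along the arc:
Arc length L_a = R·θ = 13.3·(83.0°·π/180) = 13.3·1.4486 = 19.27 m
M_R = s_u·L_a·R = 38·19.27·13.3 = 9737.4 kN·m/m
M_D = W·d = 1041·6.42 = 6683.2 kN·m/m
FS = M_R / M_D = 9737.4 / 6683.2 = 1.457

FS = 1.46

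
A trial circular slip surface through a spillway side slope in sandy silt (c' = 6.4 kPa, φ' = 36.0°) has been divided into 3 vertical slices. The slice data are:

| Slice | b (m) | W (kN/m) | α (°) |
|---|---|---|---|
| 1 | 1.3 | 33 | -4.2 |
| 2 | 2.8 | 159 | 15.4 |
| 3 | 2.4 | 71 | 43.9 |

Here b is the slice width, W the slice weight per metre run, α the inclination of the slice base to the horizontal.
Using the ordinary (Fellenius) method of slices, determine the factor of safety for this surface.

Ordinary method of slices: FS = Σ[c'·Δl_i + (W_i cosα_i)·tanφ'] / Σ W_i sinα_i, with Δl_i = b_i / cosα_i.
Slice 1: Δl = 1.3/cos(-4.2°) = 1.304 m; N'_1 = 33·cos(-4.2°) = 32.9; c'Δl = 8.34; W sinα = -2.4
Slice 2: Δl = 2.8/cos15.4° = 2.904 m; N'_2 = 159·cos15.4° = 153.3; c'Δl = 18.59; W sinα = 42.2
Slice 3: Δl = 2.4/cos43.9° = 3.331 m; N'_3 = 71·cos43.9° = 51.2; c'Δl = 21.32; W sinα = 49.2
Σc'Δl = 48.2 kN/m; ΣN' = 237.4 kN/m; ΣW sinα = 89.0 kN/m
Resisting = 48.2 + 237.4·tan36.0° = 48.2 + 172.5 = 220.7 kN/m
FS = 220.7 / 89.0 = 2.479

FS = 2.48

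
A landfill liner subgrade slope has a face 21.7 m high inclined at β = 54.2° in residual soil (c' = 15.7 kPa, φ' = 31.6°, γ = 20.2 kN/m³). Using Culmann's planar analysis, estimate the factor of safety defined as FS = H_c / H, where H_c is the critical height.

H_c = (4c'/γ) · sinβ cosφ' / [1 − cos(β − φ')]
    = (4·15.7/20.2) · sin54.2°·cos31.6° / [1 − cos22.6°]
    = 3.109 · 0.6908 / 0.0768 = 27.97 m
FS = H_c / H = 27.97 / 21.7 = 1.289

FS = 1.29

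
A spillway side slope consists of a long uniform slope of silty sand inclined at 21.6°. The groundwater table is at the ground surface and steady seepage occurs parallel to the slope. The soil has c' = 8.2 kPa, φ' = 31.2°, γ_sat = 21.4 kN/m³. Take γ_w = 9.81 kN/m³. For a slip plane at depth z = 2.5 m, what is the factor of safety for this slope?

FS = 1.28

With seepage parallel to the slope and the water table at the surface, the effective normal stress on the slip plane uses the buoyant unit weight γ' = γ_sat − γ_w while the driving shear stress uses γ_sat:
FS = [c' + γ' z cos²β tanφ'] / [γ_sat z sinβ cosβ]
γ' = 21.4 − 9.81 = 11.59 kN/m³
Numerator = 8.2 + 11.59·2.5·cos²21.6°·tan31.2° = 8.2 + 11.59·2.5·0.8645·0.6056 = 23.370 kPa
Denominator = 21.4·2.5·sin21.6°·cos21.6° = 21.4·2.5·0.3681·0.9298 = 18.312 kPa
FS = 23.370 / 18.312 = 1.276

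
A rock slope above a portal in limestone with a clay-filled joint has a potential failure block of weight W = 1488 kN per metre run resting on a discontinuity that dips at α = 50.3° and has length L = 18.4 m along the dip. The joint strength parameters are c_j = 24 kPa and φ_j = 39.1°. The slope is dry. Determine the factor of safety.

FS = 1.06

Resolving the block weight along and normal to the plane and applying the Mohr–Coulomb strength on the joint:
N' = W cosα = 1488·cos50.3° = 950.5 kN/m
Driving force T = W sinα = 1488·sin50.3° = 1144.9 kN/m
Resisting force R = c_j·L + N'·tanφ_j = 24·18.4 + 950.5·tan39.1° = 441.6 + 772.4 = 1214.0 kN/m
FS = R / T = 1214.0 / 1144.9 = 1.060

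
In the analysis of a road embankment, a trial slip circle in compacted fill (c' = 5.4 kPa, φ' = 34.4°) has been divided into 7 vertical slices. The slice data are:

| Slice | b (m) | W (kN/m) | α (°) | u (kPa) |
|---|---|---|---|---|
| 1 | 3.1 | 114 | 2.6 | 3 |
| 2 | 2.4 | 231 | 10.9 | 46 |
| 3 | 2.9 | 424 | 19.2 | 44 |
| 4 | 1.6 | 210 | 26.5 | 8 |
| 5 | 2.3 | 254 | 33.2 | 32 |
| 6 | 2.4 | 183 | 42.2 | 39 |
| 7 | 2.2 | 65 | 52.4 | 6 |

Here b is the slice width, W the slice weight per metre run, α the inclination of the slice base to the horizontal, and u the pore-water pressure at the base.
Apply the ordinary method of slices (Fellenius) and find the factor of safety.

FS = 1.11

Ordinary method of slices: FS = Σ[c'·Δl_i + (W_i cosα_i − u_i·Δl_i)·tanφ'] / Σ W_i sinα_i, with Δl_i = b_i / cosα_i.
Slice 1: Δl = 3.1/cos2.6° = 3.103 m; N'_1 = 114·cos2.6° − 3·3.103 = 104.6; c'Δl = 16.76; W sinα = 5.2
Slice 2: Δl = 2.4/cos10.9° = 2.444 m; N'_2 = 231·cos10.9° − 46·2.444 = 114.4; c'Δl = 13.20; W sinα = 43.7
Slice 3: Δl = 2.9/cos19.2° = 3.071 m; N'_3 = 424·cos19.2° − 44·3.071 = 265.3; c'Δl = 16.58; W sinα = 139.4
Slice 4: Δl = 1.6/cos26.5° = 1.788 m; N'_4 = 210·cos26.5° − 8·1.788 = 173.6; c'Δl = 9.65; W sinα = 93.7
Slice 5: Δl = 2.3/cos33.2° = 2.749 m; N'_5 = 254·cos33.2° − 32·2.749 = 124.6; c'Δl = 14.84; W sinα = 139.1
Slice 6: Δl = 2.4/cos42.2° = 3.240 m; N'_6 = 183·cos42.2° − 39·3.240 = 9.2; c'Δl = 17.49; W sinα = 122.9
Slice 7: Δl = 2.2/cos52.4° = 3.606 m; N'_7 = 65·cos52.4° − 6·3.606 = 18.0; c'Δl = 19.47; W sinα = 51.5
Σc'Δl = 108.0 kN/m; ΣN' = 809.7 kN/m; ΣW sinα = 595.5 kN/m
Resisting = 108.0 + 809.7·tan34.4° = 108.0 + 554.4 = 662.4 kN/m
FS = 662.4 / 595.5 = 1.112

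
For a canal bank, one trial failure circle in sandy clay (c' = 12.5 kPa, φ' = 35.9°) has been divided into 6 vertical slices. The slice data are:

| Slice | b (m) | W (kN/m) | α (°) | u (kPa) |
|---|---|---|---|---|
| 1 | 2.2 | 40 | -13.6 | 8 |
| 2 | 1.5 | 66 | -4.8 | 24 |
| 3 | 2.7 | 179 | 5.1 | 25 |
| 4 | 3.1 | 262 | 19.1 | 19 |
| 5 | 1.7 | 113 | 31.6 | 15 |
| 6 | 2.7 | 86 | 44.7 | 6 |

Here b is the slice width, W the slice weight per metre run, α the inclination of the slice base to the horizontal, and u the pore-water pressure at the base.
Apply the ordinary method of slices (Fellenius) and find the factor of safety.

FS = 2.52

Ordinary method of slices: FS = Σ[c'·Δl_i + (W_i cosα_i − u_i·Δl_i)·tanφ'] / Σ W_i sinα_i, with Δl_i = b_i / cosα_i.
Slice 1: Δl = 2.2/cos(-13.6°) = 2.263 m; N'_1 = 40·cos(-13.6°) − 8·2.263 = 20.8; c'Δl = 28.29; W sinα = -9.4
Slice 2: Δl = 1.5/cos(-4.8°) = 1.505 m; N'_2 = 66·cos(-4.8°) − 24·1.505 = 29.6; c'Δl = 18.82; W sinα = -5.5
Slice 3: Δl = 2.7/cos5.1° = 2.711 m; N'_3 = 179·cos5.1° − 25·2.711 = 110.5; c'Δl = 33.88; W sinα = 15.9
Slice 4: Δl = 3.1/cos19.1° = 3.281 m; N'_4 = 262·cos19.1° − 19·3.281 = 185.2; c'Δl = 41.01; W sinα = 85.7
Slice 5: Δl = 1.7/cos31.6° = 1.996 m; N'_5 = 113·cos31.6° − 15·1.996 = 66.3; c'Δl = 24.95; W sinα = 59.2
Slice 6: Δl = 2.7/cos44.7° = 3.799 m; N'_6 = 86·cos44.7° − 6·3.799 = 38.3; c'Δl = 47.48; W sinα = 60.5
Σc'Δl = 194.4 kN/m; ΣN' = 450.8 kN/m; ΣW sinα = 206.4 kN/m
Resisting = 194.4 + 450.8·tan35.9° = 194.4 + 326.3 = 520.8 kN/m
FS = 520.8 / 206.4 = 2.523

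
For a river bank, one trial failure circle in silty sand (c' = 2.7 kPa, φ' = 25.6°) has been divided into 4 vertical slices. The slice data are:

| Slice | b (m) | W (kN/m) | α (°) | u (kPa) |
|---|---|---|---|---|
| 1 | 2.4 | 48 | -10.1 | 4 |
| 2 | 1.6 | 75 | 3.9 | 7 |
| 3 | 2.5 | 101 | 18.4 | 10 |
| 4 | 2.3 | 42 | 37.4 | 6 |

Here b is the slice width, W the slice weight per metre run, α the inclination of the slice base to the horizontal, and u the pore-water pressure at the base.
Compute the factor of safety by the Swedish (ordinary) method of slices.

Ordinary method of slices: FS = Σ[c'·Δl_i + (W_i cosα_i − u_i·Δl_i)·tanφ'] / Σ W_i sinα_i, with Δl_i = b_i / cosα_i.
Slice 1: Δl = 2.4/cos(-10.1°) = 2.438 m; N'_1 = 48·cos(-10.1°) − 4·2.438 = 37.5; c'Δl = 6.58; W sinα = -8.4
Slice 2: Δl = 1.6/cos3.9° = 1.604 m; N'_2 = 75·cos3.9° − 7·1.604 = 63.6; c'Δl = 4.33; W sinα = 5.1
Slice 3: Δl = 2.5/cos18.4° = 2.635 m; N'_3 = 101·cos18.4° − 10·2.635 = 69.5; c'Δl = 7.11; W sinα = 31.9
Slice 4: Δl = 2.3/cos37.4° = 2.895 m; N'_4 = 42·cos37.4° − 6·2.895 = 16.0; c'Δl = 7.82; W sinα = 25.5
Σc'Δl = 25.8 kN/m; ΣN' = 186.6 kN/m; ΣW sinα = 54.1 kN/m
Resisting = 25.8 + 186.6·tan25.6° = 25.8 + 89.4 = 115.2 kN/m
FS = 115.2 / 54.1 = 2.131

FS = 2.13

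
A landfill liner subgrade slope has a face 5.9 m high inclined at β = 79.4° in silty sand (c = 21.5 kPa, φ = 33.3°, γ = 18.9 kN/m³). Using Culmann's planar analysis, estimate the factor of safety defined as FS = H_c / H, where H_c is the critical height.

H_c = (4c/γ) · sinβ cosφ / [1 − cos(β − φ)]
    = (4·21.5/18.9) · sin79.4°·cos33.3° / [1 − cos46.1°]
    = 4.550 · 0.8215 / 0.3066 = 12.19 m
FS = H_c / H = 12.19 / 5.9 = 2.067

FS = 2.07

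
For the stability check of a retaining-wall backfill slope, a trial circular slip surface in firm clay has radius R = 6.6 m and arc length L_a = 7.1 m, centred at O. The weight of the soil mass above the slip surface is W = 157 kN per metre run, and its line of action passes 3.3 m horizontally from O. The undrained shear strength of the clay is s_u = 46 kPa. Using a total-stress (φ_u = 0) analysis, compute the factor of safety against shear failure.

FS = 4.16

Taking moments about the centre O, the resisting moment is provided by the undrained shear strength acting along the arc:
M_R = s_u·L_a·R = 46·7.10·6.6 = 2155.6 kN·m/m
M_D = W·d = 157·3.3 = 518.1 kN·m/m
FS = M_R / M_D = 2155.6 / 518.1 = 4.161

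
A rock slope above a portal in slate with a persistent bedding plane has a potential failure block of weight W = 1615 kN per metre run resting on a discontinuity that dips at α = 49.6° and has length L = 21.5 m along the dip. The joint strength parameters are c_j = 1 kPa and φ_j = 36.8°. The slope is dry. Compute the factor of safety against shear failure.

Resolving the block weight along and normal to the plane and applying the Mohr–Coulomb strength on the joint:
N' = W cosα = 1615·cos49.6° = 1046.7 kN/m
Driving force T = W sinα = 1615·sin49.6° = 1229.9 kN/m
Resisting force R = c_j·L + N'·tanφ_j = 1·21.5 + 1046.7·tan36.8° = 21.5 + 783.0 = 804.5 kN/m
FS = R / T = 804.5 / 1229.9 = 0.654

FS = 0.65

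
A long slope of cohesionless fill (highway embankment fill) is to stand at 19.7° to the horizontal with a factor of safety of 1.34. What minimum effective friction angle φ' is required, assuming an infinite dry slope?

φ' = 25.6°

FS = tanφ'/tanβ ⇒ tanφ' = FS · tanβ = 1.34 · tan19.7° = 0.4798
φ' = arctan(0.4798) = 25.63°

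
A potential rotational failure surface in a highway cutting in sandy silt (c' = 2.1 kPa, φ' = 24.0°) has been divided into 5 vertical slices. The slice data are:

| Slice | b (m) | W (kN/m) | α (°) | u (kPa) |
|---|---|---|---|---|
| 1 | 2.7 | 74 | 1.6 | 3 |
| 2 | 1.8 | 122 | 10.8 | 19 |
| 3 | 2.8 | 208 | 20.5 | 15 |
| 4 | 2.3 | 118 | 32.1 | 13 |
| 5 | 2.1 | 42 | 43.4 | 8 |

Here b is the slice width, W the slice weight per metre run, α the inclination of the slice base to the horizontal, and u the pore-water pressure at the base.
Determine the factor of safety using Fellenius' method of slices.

FS = 1.02

Ordinary method of slices: FS = Σ[c'·Δl_i + (W_i cosα_i − u_i·Δl_i)·tanφ'] / Σ W_i sinα_i, with Δl_i = b_i / cosα_i.
Slice 1: Δl = 2.7/cos1.6° = 2.701 m; N'_1 = 74·cos1.6° − 3·2.701 = 65.9; c'Δl = 5.67; W sinα = 2.1
Slice 2: Δl = 1.8/cos10.8° = 1.832 m; N'_2 = 122·cos10.8° − 19·1.832 = 85.0; c'Δl = 3.85; W sinα = 22.9
Slice 3: Δl = 2.8/cos20.5° = 2.989 m; N'_3 = 208·cos20.5° − 15·2.989 = 150.0; c'Δl = 6.28; W sinα = 72.8
Slice 4: Δl = 2.3/cos32.1° = 2.715 m; N'_4 = 118·cos32.1° − 13·2.715 = 64.7; c'Δl = 5.70; W sinα = 62.7
Slice 5: Δl = 2.1/cos43.4° = 2.890 m; N'_5 = 42·cos43.4° − 8·2.890 = 7.4; c'Δl = 6.07; W sinα = 28.9
Σc'Δl = 27.6 kN/m; ΣN' = 372.9 kN/m; ΣW sinα = 189.3 kN/m
Resisting = 27.6 + 372.9·tan24.0° = 27.6 + 166.0 = 193.6 kN/m
FS = 193.6 / 189.3 = 1.023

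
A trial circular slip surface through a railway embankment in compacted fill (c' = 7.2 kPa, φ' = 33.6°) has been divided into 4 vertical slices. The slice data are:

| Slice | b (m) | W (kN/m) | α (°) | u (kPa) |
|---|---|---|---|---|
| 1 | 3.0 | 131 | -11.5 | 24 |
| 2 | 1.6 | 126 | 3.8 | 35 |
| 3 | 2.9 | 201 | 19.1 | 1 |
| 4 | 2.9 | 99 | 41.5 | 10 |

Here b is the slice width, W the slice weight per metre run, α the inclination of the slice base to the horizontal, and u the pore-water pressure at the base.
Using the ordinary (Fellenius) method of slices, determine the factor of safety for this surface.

FS = 2.76

Ordinary method of slices: FS = Σ[c'·Δl_i + (W_i cosα_i − u_i·Δl_i)·tanφ'] / Σ W_i sinα_i, with Δl_i = b_i / cosα_i.
Slice 1: Δl = 3.0/cos(-11.5°) = 3.061 m; N'_1 = 131·cos(-11.5°) − 24·3.061 = 54.9; c'Δl = 22.04; W sinα = -26.1
Slice 2: Δl = 1.6/cos3.8° = 1.604 m; N'_2 = 126·cos3.8° − 35·1.604 = 69.6; c'Δl = 11.55; W sinα = 8.4
Slice 3: Δl = 2.9/cos19.1° = 3.069 m; N'_3 = 201·cos19.1° − 1·3.069 = 186.9; c'Δl = 22.10; W sinα = 65.8
Slice 4: Δl = 2.9/cos41.5° = 3.872 m; N'_4 = 99·cos41.5° − 10·3.872 = 35.4; c'Δl = 27.88; W sinα = 65.6
Σc'Δl = 83.6 kN/m; ΣN' = 346.8 kN/m; ΣW sinα = 113.6 kN/m
Resisting = 83.6 + 346.8·tan33.6° = 83.6 + 230.4 = 314.0 kN/m
FS = 314.0 / 113.6 = 2.764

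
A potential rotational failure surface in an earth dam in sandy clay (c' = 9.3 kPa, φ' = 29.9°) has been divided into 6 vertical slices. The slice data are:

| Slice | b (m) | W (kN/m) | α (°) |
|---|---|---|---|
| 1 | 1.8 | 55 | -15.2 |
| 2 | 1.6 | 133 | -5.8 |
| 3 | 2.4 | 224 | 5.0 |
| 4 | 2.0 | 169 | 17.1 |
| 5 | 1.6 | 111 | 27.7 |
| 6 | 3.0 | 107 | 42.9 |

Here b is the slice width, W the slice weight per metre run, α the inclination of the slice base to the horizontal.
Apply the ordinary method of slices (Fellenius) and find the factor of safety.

FS = 3.37

Ordinary method of slices: FS = Σ[c'·Δl_i + (W_i cosα_i)·tanφ'] / Σ W_i sinα_i, with Δl_i = b_i / cosα_i.
Slice 1: Δl = 1.8/cos(-15.2°) = 1.865 m; N'_1 = 55·cos(-15.2°) = 53.1; c'Δl = 17.35; W sinα = -14.4
Slice 2: Δl = 1.6/cos(-5.8°) = 1.608 m; N'_2 = 133·cos(-5.8°) = 132.3; c'Δl = 14.96; W sinα = -13.4
Slice 3: Δl = 2.4/cos5.0° = 2.409 m; N'_3 = 224·cos5.0° = 223.1; c'Δl = 22.41; W sinα = 19.5
Slice 4: Δl = 2.0/cos17.1° = 2.093 m; N'_4 = 169·cos17.1° = 161.5; c'Δl = 19.46; W sinα = 49.7
Slice 5: Δl = 1.6/cos27.7° = 1.807 m; N'_5 = 111·cos27.7° = 98.3; c'Δl = 16.81; W sinα = 51.6
Slice 6: Δl = 3.0/cos42.9° = 4.095 m; N'_6 = 107·cos42.9° = 78.4; c'Δl = 38.09; W sinα = 72.8
Σc'Δl = 129.1 kN/m; ΣN' = 746.7 kN/m; ΣW sinα = 165.8 kN/m
Resisting = 129.1 + 746.7·tan29.9° = 129.1 + 429.4 = 558.5 kN/m
FS = 558.5 / 165.8 = 3.368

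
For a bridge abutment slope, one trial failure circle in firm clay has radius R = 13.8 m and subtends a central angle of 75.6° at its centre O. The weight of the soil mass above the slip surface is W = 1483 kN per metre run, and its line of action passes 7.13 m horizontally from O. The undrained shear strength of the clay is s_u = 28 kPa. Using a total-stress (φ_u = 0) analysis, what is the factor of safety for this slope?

Taking moments about the centre O, the resisting moment is provided by the undrained shear strength acting along the arc:
Arc length L_a = R·θ = 13.8·(75.6°·π/180) = 13.8·1.3195 = 18.21 m
M_R = s_u·L_a·R = 28·18.21·13.8 = 7035.8 kN·m/m
M_D = W·d = 1483·7.13 = 10573.8 kN·m/m
FS = M_R / M_D = 7035.8 / 10573.8 = 0.665

FS = 0.67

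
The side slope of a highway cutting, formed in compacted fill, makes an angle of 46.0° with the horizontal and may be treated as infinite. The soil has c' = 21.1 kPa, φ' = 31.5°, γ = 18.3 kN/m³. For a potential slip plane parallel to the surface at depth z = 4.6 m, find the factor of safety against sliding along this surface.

FS = 1.09

For an infinite slope with a slip plane parallel to the surface (no pore pressure): FS = [c' + γz cos²β tanφ'] / [γz sinβ cosβ].
γz = 18.3·4.6 = 84.18 kN/m²
Numerator = 21.1 + 84.18·cos²46.0°·tan31.5° = 21.1 + 84.18·0.4826·0.6128 = 45.993 kPa
Denominator = 84.18·sin46.0°·cos46.0° = 84.18·0.7193·0.6947 = 42.064 kPa
FS = 45.993 / 42.064 = 1.093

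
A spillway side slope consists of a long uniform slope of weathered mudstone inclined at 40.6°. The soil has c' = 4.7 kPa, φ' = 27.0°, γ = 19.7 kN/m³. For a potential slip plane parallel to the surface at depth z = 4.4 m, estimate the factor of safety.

For an infinite slope with a slip plane parallel to the surface (no pore pressure): FS = [c' + γz cos²β tanφ'] / [γz sinβ cosβ].
γz = 19.7·4.4 = 86.68 kN/m²
Numerator = 4.7 + 86.68·cos²40.6°·tan27.0° = 4.7 + 86.68·0.5765·0.5095 = 30.161 kPa
Denominator = 86.68·sin40.6°·cos40.6° = 86.68·0.6508·0.7593 = 42.830 kPa
FS = 30.161 / 42.830 = 0.704

FS = 0.70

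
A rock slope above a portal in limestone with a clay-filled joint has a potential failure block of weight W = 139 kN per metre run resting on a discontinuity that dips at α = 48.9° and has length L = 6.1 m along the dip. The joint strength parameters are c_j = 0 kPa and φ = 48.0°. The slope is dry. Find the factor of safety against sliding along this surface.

FS = 0.97

Resolving the block weight along and normal to the plane and applying the Mohr–Coulomb strength on the joint:
N' = W cosα = 139·cos48.9° = 91.4 kN/m
Driving force T = W sinα = 139·sin48.9° = 104.7 kN/m
Resisting force R = c_j·L + N'·tanφ = 0·6.1 + 91.4·tan48.0° = 0.0 + 101.5 = 101.5 kN/m
FS = R / T = 101.5 / 104.7 = 0.969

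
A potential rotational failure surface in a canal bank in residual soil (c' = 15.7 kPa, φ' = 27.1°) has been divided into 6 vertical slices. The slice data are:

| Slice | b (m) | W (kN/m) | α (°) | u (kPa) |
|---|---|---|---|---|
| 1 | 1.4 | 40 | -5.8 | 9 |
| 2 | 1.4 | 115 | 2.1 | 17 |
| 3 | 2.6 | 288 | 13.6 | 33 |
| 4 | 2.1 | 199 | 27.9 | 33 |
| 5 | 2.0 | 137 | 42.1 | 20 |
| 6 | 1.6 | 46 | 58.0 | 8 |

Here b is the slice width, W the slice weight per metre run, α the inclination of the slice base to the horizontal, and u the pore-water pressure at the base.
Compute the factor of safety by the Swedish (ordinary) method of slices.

Ordinary method of slices: FS = Σ[c'·Δl_i + (W_i cosα_i − u_i·Δl_i)·tanφ'] / Σ W_i sinα_i, with Δl_i = b_i / cosα_i.
Slice 1: Δl = 1.4/cos(-5.8°) = 1.407 m; N'_1 = 40·cos(-5.8°) − 9·1.407 = 27.1; c'Δl = 22.09; W sinα = -4.0
Slice 2: Δl = 1.4/cos2.1° = 1.401 m; N'_2 = 115·cos2.1° − 17·1.401 = 91.1; c'Δl = 21.99; W sinα = 4.2
Slice 3: Δl = 2.6/cos13.6° = 2.675 m; N'_3 = 288·cos13.6° − 33·2.675 = 191.6; c'Δl = 42.00; W sinα = 67.7
Slice 4: Δl = 2.1/cos27.9° = 2.376 m; N'_4 = 199·cos27.9° − 33·2.376 = 97.5; c'Δl = 37.31; W sinα = 93.1
Slice 5: Δl = 2.0/cos42.1° = 2.696 m; N'_5 = 137·cos42.1° − 20·2.696 = 47.7; c'Δl = 42.32; W sinα = 91.8
Slice 6: Δl = 1.6/cos58.0° = 3.019 m; N'_6 = 46·cos58.0° − 8·3.019 = 0.2; c'Δl = 47.40; W sinα = 39.0
Σc'Δl = 213.1 kN/m; ΣN' = 455.3 kN/m; ΣW sinα = 291.9 kN/m
Resisting = 213.1 + 455.3·tan27.1° = 213.1 + 233.0 = 446.1 kN/m
FS = 446.1 / 291.9 = 1.528

FS = 1.53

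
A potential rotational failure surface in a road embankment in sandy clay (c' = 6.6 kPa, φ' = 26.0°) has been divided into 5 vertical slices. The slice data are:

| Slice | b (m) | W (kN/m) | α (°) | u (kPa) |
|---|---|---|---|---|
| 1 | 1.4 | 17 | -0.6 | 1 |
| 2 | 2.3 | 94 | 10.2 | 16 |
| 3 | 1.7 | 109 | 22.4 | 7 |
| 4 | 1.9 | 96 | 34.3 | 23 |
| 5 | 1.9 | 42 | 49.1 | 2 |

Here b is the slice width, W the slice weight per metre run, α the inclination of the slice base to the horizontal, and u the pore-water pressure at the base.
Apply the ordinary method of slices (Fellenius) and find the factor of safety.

Ordinary method of slices: FS = Σ[c'·Δl_i + (W_i cosα_i − u_i·Δl_i)·tanφ'] / Σ W_i sinα_i, with Δl_i = b_i / cosα_i.
Slice 1: Δl = 1.4/cos(-0.6°) = 1.400 m; N'_1 = 17·cos(-0.6°) − 1·1.400 = 15.6; c'Δl = 9.24; W sinα = -0.2
Slice 2: Δl = 2.3/cos10.2° = 2.337 m; N'_2 = 94·cos10.2° − 16·2.337 = 55.1; c'Δl = 15.42; W sinα = 16.6
Slice 3: Δl = 1.7/cos22.4° = 1.839 m; N'_3 = 109·cos22.4° − 7·1.839 = 87.9; c'Δl = 12.14; W sinα = 41.5
Slice 4: Δl = 1.9/cos34.3° = 2.300 m; N'_4 = 96·cos34.3° − 23·2.300 = 26.4; c'Δl = 15.18; W sinα = 54.1
Slice 5: Δl = 1.9/cos49.1° = 2.902 m; N'_5 = 42·cos49.1° − 2·2.902 = 21.7; c'Δl = 19.15; W sinα = 31.7
Σc'Δl = 71.1 kN/m; ΣN' = 206.7 kN/m; ΣW sinα = 143.8 kN/m
Resisting = 71.1 + 206.7·tan26.0° = 71.1 + 100.8 = 172.0 kN/m
FS = 172.0 / 143.8 = 1.195

FS = 1.20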